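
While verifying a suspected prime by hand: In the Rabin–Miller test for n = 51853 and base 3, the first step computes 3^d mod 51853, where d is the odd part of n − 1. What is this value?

n − 1 = 51852 = 2^2 · 12963, so s = 2 and d = 12963.
3^12963 mod 51853 = 51852.

51852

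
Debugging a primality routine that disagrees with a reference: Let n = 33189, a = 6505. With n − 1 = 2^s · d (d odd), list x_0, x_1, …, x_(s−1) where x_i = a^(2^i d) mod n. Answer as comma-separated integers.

n − 1 = 33188 = 2^2 · 8297, so s = 2 and d = 8297.
x_0 = 6505^8297 mod 33189 = 20038.
x_1 = 20038^2 mod 33189 = 922.

20038, 922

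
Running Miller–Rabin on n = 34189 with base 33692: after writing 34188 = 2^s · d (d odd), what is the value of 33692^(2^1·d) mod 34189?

26056

n − 1 = 34188 = 2^2 · 8547, so s = 2 and d = 8547.
Repeated squaring mod 34189: 33692^1 ≡ 33692, 33692^2 ≡ 7686, 33692^4 ≡ 30193, 33692^8 ≡ 1753, 33692^16 ≡ 30188, 33692^32 ≡ 7549, 33692^64 ≡ 28527, 33692^128 ≡ 23151, 33692^256 ≡ 22037, 33692^512 ≡ 8813, 33692^1024 ≡ 25750, 33692^2048 ≡ 1034, 33692^4096 ≡ 9297, 33692^8192 ≡ 4417.
8547 = 8192 + 256 + 64 + 32 + 2 + 1, so 33692^8547 ≡ 4417·22037·28527·7549·7686·33692 ≡ 14954 (mod 34189).
x_0 = 14954.
x_1 = 14954^2 mod 34189 = 26056.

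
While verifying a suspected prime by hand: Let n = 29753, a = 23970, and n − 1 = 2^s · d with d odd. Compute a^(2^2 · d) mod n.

n − 1 = 29752 = 2^3 · 3719, so s = 3 and d = 3719.
x_0 = 23970^3719 mod 29753 = 1578.
x_1 = 1578^2 mod 29753 = 20585.
x_2 = 20585^2 mod 29753 = 29752.

29752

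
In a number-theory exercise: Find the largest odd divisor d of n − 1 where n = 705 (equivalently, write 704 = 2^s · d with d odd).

11

Halving: 704 → 352 → 176 → 88 → 44 → 22 → 11; 11 is odd.
So 704 = 2^6 · 11.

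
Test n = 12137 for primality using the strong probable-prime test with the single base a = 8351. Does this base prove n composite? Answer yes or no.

n − 1 = 12136 = 2^3 · 1517, so s = 3 and d = 1517.
Repeated squaring mod 12137: 8351^1 ≡ 8351, 8351^2 ≡ 12136, 8351^4 ≡ 1, 8351^8 ≡ 1, 8351^16 ≡ 1, 8351^32 ≡ 1, 8351^64 ≡ 1, 8351^128 ≡ 1, 8351^256 ≡ 1, 8351^512 ≡ 1, 8351^1024 ≡ 1.
1517 = 1024 + 256 + 128 + 64 + 32 + 8 + 4 + 1, so 8351^1517 ≡ 1·1·1·1·1·1·1·8351 ≡ 8351 (mod 12137).
x_0 = 8351^1517 mod 12137 = 8351.
x_0 is neither 1 nor 12136, so continue squaring.
x_1 = 8351^2 mod 12137 = 12136.
x_1 ≡ −1, so 8351 is not a witness.

no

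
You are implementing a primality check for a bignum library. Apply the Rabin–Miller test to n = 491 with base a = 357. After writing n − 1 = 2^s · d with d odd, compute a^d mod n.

n − 1 = 490 = 2^1 · 245, so s = 1 and d = 245.
357^245 mod 491 = 490.

490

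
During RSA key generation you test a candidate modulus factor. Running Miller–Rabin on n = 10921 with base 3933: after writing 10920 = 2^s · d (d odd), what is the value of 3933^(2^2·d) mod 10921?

n − 1 = 10920 = 2^3 · 1365, so s = 3 and d = 1365.
x_0 = 3933^1365 mod 10921 = 2811.
x_1 = 2811^2 mod 10921 = 5838.
x_2 = 5838^2 mod 10921 = 8724.

8724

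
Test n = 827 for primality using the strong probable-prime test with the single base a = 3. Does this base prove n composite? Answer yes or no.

n − 1 = 826 = 2^1 · 413, so s = 1 and d = 413.
x_0 = 3^413 mod 827 = 1.
x_0 = 1, so 3 is not a witness.

no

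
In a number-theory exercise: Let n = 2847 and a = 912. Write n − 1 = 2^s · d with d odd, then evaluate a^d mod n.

n − 1 = 2846 = 2^1 · 1423, so s = 1 and d = 1423.
912^1423 mod 2847 = 1350.

1350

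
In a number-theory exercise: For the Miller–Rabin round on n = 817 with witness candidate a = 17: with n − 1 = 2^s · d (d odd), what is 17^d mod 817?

729

n − 1 = 816 = 2^4 · 51, so s = 4 and d = 51.
Repeated squaring mod 817: 17^1 ≡ 17, 17^2 ≡ 289, 17^4 ≡ 187, 17^8 ≡ 655, 17^16 ≡ 100, 17^32 ≡ 196.
51 = 32 + 16 + 2 + 1, so 17^51 ≡ 196·100·289·17 ≡ 729 (mod 817).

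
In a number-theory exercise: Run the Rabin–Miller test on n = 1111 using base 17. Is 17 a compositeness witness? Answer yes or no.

n − 1 = 1110 = 2^1 · 555, so s = 1 and d = 555.
x_0 = 17^555 mod 1111 = 1110.
x_0 = 1110 ≡ −1, so 17 is not a witness.

no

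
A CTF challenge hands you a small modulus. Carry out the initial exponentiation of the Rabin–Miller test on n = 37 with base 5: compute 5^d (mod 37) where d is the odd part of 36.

6

n − 1 = 36 = 2^2 · 9, so s = 2 and d = 9.
Repeated squaring mod 37: 5^1 ≡ 5, 5^2 ≡ 25, 5^4 ≡ 33, 5^8 ≡ 16.
9 = 8 + 1, so 5^9 ≡ 16·5 ≡ 6 (mod 37).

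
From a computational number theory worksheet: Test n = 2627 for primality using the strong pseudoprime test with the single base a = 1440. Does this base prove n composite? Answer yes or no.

n − 1 = 2626 = 2^1 · 1313, so s = 1 and d = 1313.
x_0 = 1440^1313 mod 2627 = 2380.
x_0 ∉ {1, 2626} and s = 1, so 1440 is a Miller–Rabin witness and 2627 is composite.

yes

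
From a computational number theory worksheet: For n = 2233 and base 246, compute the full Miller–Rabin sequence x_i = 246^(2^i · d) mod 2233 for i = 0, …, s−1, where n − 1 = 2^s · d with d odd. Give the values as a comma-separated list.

2115, 526, 2017

n − 1 = 2232 = 2^3 · 279, so s = 3 and d = 279.
x_0 = 246^279 mod 2233 = 2115.
x_1 = 2115^2 mod 2233 = 526.
x_2 = 526^2 mod 2233 = 2017.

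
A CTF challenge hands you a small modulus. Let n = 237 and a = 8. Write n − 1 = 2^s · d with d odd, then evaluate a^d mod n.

n − 1 = 236 = 2^2 · 59, so s = 2 and d = 59.
8^59 mod 237 = 176.

176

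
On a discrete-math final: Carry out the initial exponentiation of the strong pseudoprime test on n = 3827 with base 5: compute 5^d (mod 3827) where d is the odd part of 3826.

n − 1 = 3826 = 2^1 · 1913, so s = 1 and d = 1913.
5^1913 mod 3827 = 1050.

1050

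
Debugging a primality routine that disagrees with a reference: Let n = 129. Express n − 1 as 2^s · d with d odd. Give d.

Halving: 128 → 64 → 32 → 16 → 8 → 4 → 2 → 1; 1 is odd.
So 128 = 2^7 · 1.

1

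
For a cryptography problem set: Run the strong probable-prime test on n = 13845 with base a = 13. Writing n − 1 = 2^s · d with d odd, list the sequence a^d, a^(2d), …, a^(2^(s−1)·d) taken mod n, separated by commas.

8008, 11869

n − 1 = 13844 = 2^2 · 3461, so s = 2 and d = 3461.
x_0 = 13^3461 mod 13845 = 8008.
x_1 = 8008^2 mod 13845 = 11869.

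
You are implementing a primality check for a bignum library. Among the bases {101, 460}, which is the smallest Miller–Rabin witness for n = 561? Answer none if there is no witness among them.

n − 1 = 560 = 2^4 · 35, so s = 4 and d = 35.
Base 101: x_0 = 101^35 mod 561 = 560. x_0 = 560 ≡ −1, so 101 is not a witness.
Base 460: x_0 = 460^35 mod 561 = 1. x_0 = 1, so 460 is not a witness.
No listed base is a witness for 561.

none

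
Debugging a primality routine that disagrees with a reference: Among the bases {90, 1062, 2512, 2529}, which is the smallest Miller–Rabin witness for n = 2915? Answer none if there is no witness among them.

90

n − 1 = 2914 = 2^1 · 1457, so s = 1 and d = 1457.
Base 90: x_0 = 90^1457 mod 2915 = 1415. x_0 ∉ {1, 2914} and s = 1, so 90 is a Miller–Rabin witness and 2915 is composite.
Base 1062: x_0 = 1062^1457 mod 2915 = 1592. x_0 ∉ {1, 2914} and s = 1, so 1062 is a Miller–Rabin witness and 2915 is composite.
Base 2512: x_0 = 2512^1457 mod 2915 = 2777. x_0 ∉ {1, 2914} and s = 1, so 2512 is a Miller–Rabin witness and 2915 is composite.
Base 2529: x_0 = 2529^1457 mod 2915 = 2529. x_0 ∉ {1, 2914} and s = 1, so 2529 is a Miller–Rabin witness and 2915 is composite.
The smallest witness among the given bases is 90.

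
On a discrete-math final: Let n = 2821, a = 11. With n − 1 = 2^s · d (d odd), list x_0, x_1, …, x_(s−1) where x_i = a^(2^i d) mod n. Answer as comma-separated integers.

1828, 1520

n − 1 = 2820 = 2^2 · 705, so s = 2 and d = 705.
x_0 = 11^705 mod 2821 = 1828.
x_1 = 1828^2 mod 2821 = 1520.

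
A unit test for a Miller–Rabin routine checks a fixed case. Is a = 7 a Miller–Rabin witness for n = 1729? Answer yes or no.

n − 1 = 1728 = 2^6 · 27, so s = 6 and d = 27.
Repeated squaring mod 1729: 7^1 ≡ 7, 7^2 ≡ 49, 7^4 ≡ 672, 7^8 ≡ 315, 7^16 ≡ 672.
27 = 16 + 8 + 2 + 1, so 7^27 ≡ 672·315·49·7 ≡ 343 (mod 1729).
x_0 = 7^27 mod 1729 = 343.
x_0 is neither 1 nor 1728, so continue squaring.
x_1 = 343^2 mod 1729 = 77.
x_2 = 77^2 mod 1729 = 742.
x_3 = 742^2 mod 1729 = 742.
x_4 = 742^2 mod 1729 = 742.
x_5 = 742^2 mod 1729 = 742.
Reached i = s−1 = 5 without hitting −1: 7 is a Miller–Rabin witness and 1729 is composite.

yes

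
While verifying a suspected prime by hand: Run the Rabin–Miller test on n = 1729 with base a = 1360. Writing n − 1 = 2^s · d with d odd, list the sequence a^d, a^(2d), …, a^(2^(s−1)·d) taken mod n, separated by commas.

1331, 1065, 1, 1, 1, 1

n − 1 = 1728 = 2^6 · 27, so s = 6 and d = 27.
x_0 = 1360^27 mod 1729 = 1331.
x_1 = 1331^2 mod 1729 = 1065.
x_2 = 1065^2 mod 1729 = 1.
x_3 = 1^2 mod 1729 = 1.
x_4 = 1^2 mod 1729 = 1.
x_5 = 1^2 mod 1729 = 1.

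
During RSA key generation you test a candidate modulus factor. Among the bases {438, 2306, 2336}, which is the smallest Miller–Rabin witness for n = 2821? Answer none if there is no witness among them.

2306

n − 1 = 2820 = 2^2 · 705, so s = 2 and d = 705.
Base 438: x_0 = 438^705 mod 2821 = 1. x_0 = 1, so 438 is not a witness.
Base 2306: x_0 = 2306^705 mod 2821 = 1084. x_0 is neither 1 nor 2820, so continue squaring. x_1 = 1084^2 mod 2821 = 1520. Reached i = s−1 = 1 without hitting −1: 2306 is a Miller–Rabin witness and 2821 is composite.
Base 2336: x_0 = 2336^705 mod 2821 = 1301. x_0 is neither 1 nor 2820, so continue squaring. x_1 = 1301^2 mod 2821 = 1. x_1 = 1 but x_0 ≠ ±1, a nontrivial square root of 1 — 2336 is a witness and 2821 is composite.
The smallest witness among the given bases is 2306.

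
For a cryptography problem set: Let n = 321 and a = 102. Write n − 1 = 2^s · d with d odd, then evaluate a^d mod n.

192

n − 1 = 320 = 2^6 · 5, so s = 6 and d = 5.
102^5 mod 321 = 192.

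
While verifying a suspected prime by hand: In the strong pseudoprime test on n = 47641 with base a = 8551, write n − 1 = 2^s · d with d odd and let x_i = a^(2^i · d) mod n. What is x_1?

n − 1 = 47640 = 2^3 · 5955, so s = 3 and d = 5955.
x_0 = 8551^5955 mod 47641 = 14873.
x_1 = 14873^2 mod 47641 = 8966.

8966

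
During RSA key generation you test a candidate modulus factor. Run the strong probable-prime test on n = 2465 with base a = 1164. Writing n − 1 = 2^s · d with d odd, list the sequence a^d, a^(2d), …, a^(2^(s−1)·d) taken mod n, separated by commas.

n − 1 = 2464 = 2^5 · 77, so s = 5 and d = 77.
x_0 = 1164^77 mod 2465 = 434.
x_1 = 434^2 mod 2465 = 1016.
x_2 = 1016^2 mod 2465 = 1886.
x_3 = 1886^2 mod 2465 = 1.
x_4 = 1^2 mod 2465 = 1.

434, 1016, 1886, 1, 1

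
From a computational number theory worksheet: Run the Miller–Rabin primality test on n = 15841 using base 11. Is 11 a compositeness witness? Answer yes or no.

n − 1 = 15840 = 2^5 · 495, so s = 5 and d = 495.
x_0 = 11^495 mod 15841 = 8989.
x_0 is neither 1 nor 15840, so continue squaring.
x_1 = 8989^2 mod 15841 = 13021.
x_2 = 13021^2 mod 15841 = 218.
x_3 = 218^2 mod 15841 = 1.
x_3 = 1 but x_2 ≠ ±1, a nontrivial square root of 1 — 11 is a witness and 15841 is composite.

yes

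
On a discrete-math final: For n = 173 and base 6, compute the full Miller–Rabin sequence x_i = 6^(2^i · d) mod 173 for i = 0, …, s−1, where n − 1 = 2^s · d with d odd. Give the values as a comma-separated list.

1, 1

n − 1 = 172 = 2^2 · 43, so s = 2 and d = 43.
x_0 = 6^43 mod 173 = 1.
x_1 = 1^2 mod 173 = 1.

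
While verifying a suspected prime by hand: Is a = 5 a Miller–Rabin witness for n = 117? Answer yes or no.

yes

n − 1 = 116 = 2^2 · 29, so s = 2 and d = 29.
x_0 = 5^29 mod 117 = 83.
x_0 is neither 1 nor 116, so continue squaring.
x_1 = 83^2 mod 117 = 103.
Reached i = s−1 = 1 without hitting −1: 5 is a Miller–Rabin witness and 117 is composite.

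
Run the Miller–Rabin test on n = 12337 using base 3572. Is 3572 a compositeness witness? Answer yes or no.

n − 1 = 12336 = 2^4 · 771, so s = 4 and d = 771.
x_0 = 3572^771 mod 12337 = 11491.
x_0 is neither 1 nor 12336, so continue squaring.
x_1 = 11491^2 mod 12337 = 170.
x_2 = 170^2 mod 12337 = 4226.
x_3 = 4226^2 mod 12337 = 7437.
Reached i = s−1 = 3 without hitting −1: 3572 is a Miller–Rabin witness and 12337 is composite.

yes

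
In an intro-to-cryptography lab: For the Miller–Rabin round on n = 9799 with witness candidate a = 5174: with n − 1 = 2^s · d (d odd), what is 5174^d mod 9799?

n − 1 = 9798 = 2^1 · 4899, so s = 1 and d = 4899.
Repeated squaring mod 9799: 5174^1 ≡ 5174, 5174^2 ≡ 9207, 5174^4 ≡ 7499, 5174^8 ≡ 8339, 5174^16 ≡ 5217, 5174^32 ≡ 5266, 5174^64 ≡ 9385, 5174^128 ≡ 4813, 5174^256 ≡ 133, 5174^512 ≡ 7890, 5174^1024 ≡ 8852, 5174^2048 ≡ 5100, 5174^4096 ≡ 3454.
4899 = 4096 + 512 + 256 + 32 + 2 + 1, so 5174^4899 ≡ 3454·7890·133·5266·9207·5174 ≡ 3480 (mod 9799).

3480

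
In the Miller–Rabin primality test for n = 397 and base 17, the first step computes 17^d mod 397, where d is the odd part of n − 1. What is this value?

n − 1 = 396 = 2^2 · 99, so s = 2 and d = 99.
Repeated squaring mod 397: 17^1 ≡ 17, 17^2 ≡ 289, 17^4 ≡ 151, 17^8 ≡ 172, 17^16 ≡ 206, 17^32 ≡ 354, 17^64 ≡ 261.
99 = 64 + 32 + 2 + 1, so 17^99 ≡ 261·354·289·17 ≡ 334 (mod 397).

334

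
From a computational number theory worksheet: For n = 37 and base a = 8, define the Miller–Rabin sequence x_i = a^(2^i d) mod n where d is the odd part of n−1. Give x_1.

n − 1 = 36 = 2^2 · 9, so s = 2 and d = 9.
x_0 = 8^9 mod 37 = 6.
x_1 = 6^2 mod 37 = 36.

36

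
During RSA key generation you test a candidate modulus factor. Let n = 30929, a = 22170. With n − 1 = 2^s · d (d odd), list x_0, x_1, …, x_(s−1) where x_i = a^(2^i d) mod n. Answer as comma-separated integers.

14626, 14912, 19163, 552

n − 1 = 30928 = 2^4 · 1933, so s = 4 and d = 1933.
x_0 = 22170^1933 mod 30929 = 14626.
x_1 = 14626^2 mod 30929 = 14912.
x_2 = 14912^2 mod 30929 = 19163.
x_3 = 19163^2 mod 30929 = 552.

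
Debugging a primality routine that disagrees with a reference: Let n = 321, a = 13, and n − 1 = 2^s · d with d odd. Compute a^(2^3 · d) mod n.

n − 1 = 320 = 2^6 · 5, so s = 6 and d = 5.
x_0 = 13^5 mod 321 = 217.
x_1 = 217^2 mod 321 = 223.
x_2 = 223^2 mod 321 = 295.
x_3 = 295^2 mod 321 = 34.

34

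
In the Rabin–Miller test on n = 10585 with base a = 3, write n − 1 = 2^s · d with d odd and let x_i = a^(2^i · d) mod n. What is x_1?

n − 1 = 10584 = 2^3 · 1323, so s = 3 and d = 1323.
x_0 = 3^1323 mod 10585 = 8422.
x_1 = 8422^2 mod 10585 = 10584.

10584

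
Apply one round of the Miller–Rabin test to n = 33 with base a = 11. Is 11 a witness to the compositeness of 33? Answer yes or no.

n − 1 = 32 = 2^5 · 1, so s = 5 and d = 1.
x_0 = 11^1 mod 33 = 11.
x_0 is neither 1 nor 32, so continue squaring.
x_1 = 11^2 mod 33 = 22.
x_2 = 22^2 mod 33 = 22.
x_3 = 22^2 mod 33 = 22.
x_4 = 22^2 mod 33 = 22.
Reached i = s−1 = 4 without hitting −1: 11 is a Miller–Rabin witness and 33 is composite.

yes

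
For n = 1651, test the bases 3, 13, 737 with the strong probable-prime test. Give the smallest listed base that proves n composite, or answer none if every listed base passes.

n − 1 = 1650 = 2^1 · 825, so s = 1 and d = 825.
Base 3: x_0 = 3^825 mod 1651 = 287. x_0 ∉ {1, 1650} and s = 1, so 3 is a Miller–Rabin witness and 1651 is composite.
Base 13: x_0 = 13^825 mod 1651 = 936. x_0 ∉ {1, 1650} and s = 1, so 13 is a Miller–Rabin witness and 1651 is composite.
Base 737: x_0 = 737^825 mod 1651 = 365. x_0 ∉ {1, 1650} and s = 1, so 737 is a Miller–Rabin witness and 1651 is composite.
The smallest witness among the given bases is 3.

3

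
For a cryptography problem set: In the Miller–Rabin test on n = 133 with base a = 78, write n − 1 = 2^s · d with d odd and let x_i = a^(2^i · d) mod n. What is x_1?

106

n − 1 = 132 = 2^2 · 33, so s = 2 and d = 33.
Repeated squaring mod 133: 78^1 ≡ 78, 78^2 ≡ 99, 78^4 ≡ 92, 78^8 ≡ 85, 78^16 ≡ 43, 78^32 ≡ 120.
33 = 32 + 1, so 78^33 ≡ 120·78 ≡ 50 (mod 133).
x_0 = 50.
x_1 = 50^2 mod 133 = 106.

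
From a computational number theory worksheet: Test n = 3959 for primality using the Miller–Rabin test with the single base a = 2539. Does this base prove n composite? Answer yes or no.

yes

n − 1 = 3958 = 2^1 · 1979, so s = 1 and d = 1979.
x_0 = 2539^1979 mod 3959 = 2619.
x_0 ∉ {1, 3958} and s = 1, so 2539 is a Miller–Rabin witness and 3959 is composite.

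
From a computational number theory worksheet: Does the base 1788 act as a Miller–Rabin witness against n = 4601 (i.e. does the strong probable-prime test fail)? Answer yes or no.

n − 1 = 4600 = 2^3 · 575, so s = 3 and d = 575.
x_0 = 1788^575 mod 4601 = 943.
x_0 is neither 1 nor 4600, so continue squaring.
x_1 = 943^2 mod 4601 = 1256.
x_2 = 1256^2 mod 4601 = 3994.
Reached i = s−1 = 2 without hitting −1: 1788 is a Miller–Rabin witness and 4601 is composite.

yes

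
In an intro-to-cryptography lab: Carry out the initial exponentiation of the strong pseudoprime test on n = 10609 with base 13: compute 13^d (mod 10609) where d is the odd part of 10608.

n − 1 = 10608 = 2^4 · 663, so s = 4 and d = 663.
13^663 mod 10609 = 8138.

8138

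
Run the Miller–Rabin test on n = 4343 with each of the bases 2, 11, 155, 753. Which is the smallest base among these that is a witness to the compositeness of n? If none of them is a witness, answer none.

2

n − 1 = 4342 = 2^1 · 2171, so s = 1 and d = 2171.
Base 2: x_0 = 2^2171 mod 4343 = 2840. x_0 ∉ {1, 4342} and s = 1, so 2 is a Miller–Rabin witness and 4343 is composite.
Base 11: x_0 = 11^2171 mod 4343 = 2376. x_0 ∉ {1, 4342} and s = 1, so 11 is a Miller–Rabin witness and 4343 is composite.
Base 155: x_0 = 155^2171 mod 4343 = 3688. x_0 ∉ {1, 4342} and s = 1, so 155 is a Miller–Rabin witness and 4343 is composite.
Base 753: x_0 = 753^2171 mod 4343 = 667. x_0 ∉ {1, 4342} and s = 1, so 753 is a Miller–Rabin witness and 4343 is composite.
The smallest witness among the given bases is 2.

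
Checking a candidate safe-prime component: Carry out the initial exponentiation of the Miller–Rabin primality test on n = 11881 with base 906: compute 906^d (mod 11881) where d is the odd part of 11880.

n − 1 = 11880 = 2^3 · 1485, so s = 3 and d = 1485.
Repeated squaring mod 11881: 906^1 ≡ 906, 906^2 ≡ 1047, 906^4 ≡ 3157, 906^8 ≡ 10371, 906^16 ≡ 10829, 906^32 ≡ 1771, 906^64 ≡ 11738, 906^128 ≡ 8568, 906^256 ≡ 9806, 906^512 ≡ 4703, 906^1024 ≡ 7668.
1485 = 1024 + 256 + 128 + 64 + 8 + 4 + 1, so 906^1485 ≡ 7668·9806·8568·11738·10371·3157·906 ≡ 9264 (mod 11881).

9264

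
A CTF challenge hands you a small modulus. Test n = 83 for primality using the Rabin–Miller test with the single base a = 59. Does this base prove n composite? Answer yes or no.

n − 1 = 82 = 2^1 · 41, so s = 1 and d = 41.
Repeated squaring mod 83: 59^1 ≡ 59, 59^2 ≡ 78, 59^4 ≡ 25, 59^8 ≡ 44, 59^16 ≡ 27, 59^32 ≡ 65.
41 = 32 + 8 + 1, so 59^41 ≡ 65·44·59 ≡ 1 (mod 83).
x_0 = 59^41 mod 83 = 1.
x_0 = 1, so 59 is not a witness.

no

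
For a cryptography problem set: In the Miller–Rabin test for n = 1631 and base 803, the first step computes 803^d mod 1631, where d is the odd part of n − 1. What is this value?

1571

n − 1 = 1630 = 2^1 · 815, so s = 1 and d = 815.
803^815 mod 1631 = 1571.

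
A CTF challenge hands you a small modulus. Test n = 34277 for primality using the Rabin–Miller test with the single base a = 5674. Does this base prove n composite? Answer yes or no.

n − 1 = 34276 = 2^2 · 8569, so s = 2 and d = 8569.
x_0 = 5674^8569 mod 34277 = 7944.
x_0 is neither 1 nor 34276, so continue squaring.
x_1 = 7944^2 mod 34277 = 3179.
Reached i = s−1 = 1 without hitting −1: 5674 is a Miller–Rabin witness and 34277 is composite.

yes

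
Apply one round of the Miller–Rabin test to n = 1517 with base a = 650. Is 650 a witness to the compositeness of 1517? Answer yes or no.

n − 1 = 1516 = 2^2 · 379, so s = 2 and d = 379.
Repeated squaring mod 1517: 650^1 ≡ 650, 650^2 ≡ 774, 650^4 ≡ 1378, 650^8 ≡ 1117, 650^16 ≡ 715, 650^32 ≡ 1513, 650^64 ≡ 16, 650^128 ≡ 256, 650^256 ≡ 305.
379 = 256 + 64 + 32 + 16 + 8 + 2 + 1, so 650^379 ≡ 305·16·1513·715·1117·774·650 ≡ 909 (mod 1517).
x_0 = 650^379 mod 1517 = 909.
x_0 is neither 1 nor 1516, so continue squaring.
x_1 = 909^2 mod 1517 = 1033.
Reached i = s−1 = 1 without hitting −1: 650 is a Miller–Rabin witness and 1517 is composite.

yes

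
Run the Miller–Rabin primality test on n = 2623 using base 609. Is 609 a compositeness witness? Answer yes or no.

n − 1 = 2622 = 2^1 · 1311, so s = 1 and d = 1311.
Repeated squaring mod 2623: 609^1 ≡ 609, 609^2 ≡ 1038, 609^4 ≡ 2014, 609^8 ≡ 1038, 609^16 ≡ 2014, 609^32 ≡ 1038, 609^64 ≡ 2014, 609^128 ≡ 1038, 609^256 ≡ 2014, 609^512 ≡ 1038, 609^1024 ≡ 2014.
1311 = 1024 + 256 + 16 + 8 + 4 + 2 + 1, so 609^1311 ≡ 2014·2014·2014·1038·2014·1038·609 ≡ 2622 (mod 2623).
x_0 = 609^1311 mod 2623 = 2622.
x_0 = 2622 ≡ −1, so 609 is not a witness.

no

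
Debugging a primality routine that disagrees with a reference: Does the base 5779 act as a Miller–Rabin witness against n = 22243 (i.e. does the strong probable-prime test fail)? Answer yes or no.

yes

n − 1 = 22242 = 2^1 · 11121, so s = 1 and d = 11121.
x_0 = 5779^11121 mod 22243 = 12787.
x_0 ∉ {1, 22242} and s = 1, so 5779 is a Miller–Rabin witness and 22243 is composite.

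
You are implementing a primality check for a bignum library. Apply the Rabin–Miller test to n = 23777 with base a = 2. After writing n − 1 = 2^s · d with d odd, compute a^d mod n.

7014

n − 1 = 23776 = 2^5 · 743, so s = 5 and d = 743.
Repeated squaring mod 23777: 2^1 ≡ 2, 2^2 ≡ 4, 2^4 ≡ 16, 2^8 ≡ 256, 2^16 ≡ 17982, 2^32 ≡ 8901, 2^64 ≡ 2837, 2^128 ≡ 11943, 2^256 ≡ 20803, 2^512 ≡ 23409.
743 = 512 + 128 + 64 + 32 + 4 + 2 + 1, so 2^743 ≡ 23409·11943·2837·8901·16·4·2 ≡ 7014 (mod 23777).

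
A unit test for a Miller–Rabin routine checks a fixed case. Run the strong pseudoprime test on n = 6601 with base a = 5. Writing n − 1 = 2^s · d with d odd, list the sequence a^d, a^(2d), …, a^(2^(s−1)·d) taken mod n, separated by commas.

n − 1 = 6600 = 2^3 · 825, so s = 3 and d = 825.
x_0 = 5^825 mod 6601 = 3863.
x_1 = 3863^2 mod 6601 = 4509.
x_2 = 4509^2 mod 6601 = 1.

3863, 4509, 1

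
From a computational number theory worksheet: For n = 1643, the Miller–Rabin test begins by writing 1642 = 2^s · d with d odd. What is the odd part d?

Halving: 1642 → 821; 821 is odd.
So 1642 = 2^1 · 821.

821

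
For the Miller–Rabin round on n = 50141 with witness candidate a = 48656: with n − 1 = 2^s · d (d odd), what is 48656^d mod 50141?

n − 1 = 50140 = 2^2 · 12535, so s = 2 and d = 12535.
48656^12535 mod 50141 = 44743.

44743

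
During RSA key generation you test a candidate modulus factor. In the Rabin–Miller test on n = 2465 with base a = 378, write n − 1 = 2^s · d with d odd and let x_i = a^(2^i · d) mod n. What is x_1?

n − 1 = 2464 = 2^5 · 77, so s = 5 and d = 77.
x_0 = 378^77 mod 2465 = 378.
x_1 = 378^2 mod 2465 = 2379.

2379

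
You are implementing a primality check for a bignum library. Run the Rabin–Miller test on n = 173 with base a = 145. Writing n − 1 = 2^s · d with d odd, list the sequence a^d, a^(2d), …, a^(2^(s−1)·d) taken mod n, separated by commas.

93, 172

n − 1 = 172 = 2^2 · 43, so s = 2 and d = 43.
x_0 = 145^43 mod 173 = 93.
x_1 = 93^2 mod 173 = 172.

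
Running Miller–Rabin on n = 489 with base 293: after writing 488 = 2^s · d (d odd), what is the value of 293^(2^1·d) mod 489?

340

n − 1 = 488 = 2^3 · 61, so s = 3 and d = 61.
x_0 = 293^61 mod 489 = 266.
x_1 = 266^2 mod 489 = 340.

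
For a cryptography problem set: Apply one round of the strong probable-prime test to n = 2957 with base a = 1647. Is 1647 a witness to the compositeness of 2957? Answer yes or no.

n − 1 = 2956 = 2^2 · 739, so s = 2 and d = 739.
x_0 = 1647^739 mod 2957 = 2956.
x_0 = 2956 ≡ −1, so 1647 is not a witness.

no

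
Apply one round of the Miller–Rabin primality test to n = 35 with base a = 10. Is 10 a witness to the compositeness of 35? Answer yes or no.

n − 1 = 34 = 2^1 · 17, so s = 1 and d = 17.
x_0 = 10^17 mod 35 = 5.
x_0 ∉ {1, 34} and s = 1, so 10 is a Miller–Rabin witness and 35 is composite.

yes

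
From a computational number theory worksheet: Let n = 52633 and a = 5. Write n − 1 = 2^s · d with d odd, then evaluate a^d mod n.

36770

n − 1 = 52632 = 2^3 · 6579, so s = 3 and d = 6579.
By repeated squaring, 5^6579 ≡ 36770 (mod 52633).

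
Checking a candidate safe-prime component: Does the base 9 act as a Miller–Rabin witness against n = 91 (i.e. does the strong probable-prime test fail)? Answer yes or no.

no

n − 1 = 90 = 2^1 · 45, so s = 1 and d = 45.
x_0 = 9^45 mod 91 = 1.
x_0 = 1, so 9 is not a witness.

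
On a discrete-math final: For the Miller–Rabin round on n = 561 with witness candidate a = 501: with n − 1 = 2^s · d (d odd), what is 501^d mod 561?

n − 1 = 560 = 2^4 · 35, so s = 4 and d = 35.
By repeated squaring, 501^35 ≡ 87 (mod 561).

87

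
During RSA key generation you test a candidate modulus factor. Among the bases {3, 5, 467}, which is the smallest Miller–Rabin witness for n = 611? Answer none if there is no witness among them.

3

n − 1 = 610 = 2^1 · 305, so s = 1 and d = 305.
Base 3: x_0 = 3^305 mod 611 = 165. x_0 ∉ {1, 610} and s = 1, so 3 is a Miller–Rabin witness and 611 is composite.
Base 5: x_0 = 5^305 mod 611 = 590. x_0 ∉ {1, 610} and s = 1, so 5 is a Miller–Rabin witness and 611 is composite.
Base 467: x_0 = 467^305 mod 611 = 493. x_0 ∉ {1, 610} and s = 1, so 467 is a Miller–Rabin witness and 611 is composite.
The smallest witness among the given bases is 3.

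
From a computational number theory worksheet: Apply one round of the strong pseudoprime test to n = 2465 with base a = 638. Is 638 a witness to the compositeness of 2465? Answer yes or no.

n − 1 = 2464 = 2^5 · 77, so s = 5 and d = 77.
Repeated squaring mod 2465: 638^1 ≡ 638, 638^2 ≡ 319, 638^4 ≡ 696, 638^8 ≡ 1276, 638^16 ≡ 1276, 638^32 ≡ 1276, 638^64 ≡ 1276.
77 = 64 + 8 + 4 + 1, so 638^77 ≡ 1276·1276·696·638 ≡ 348 (mod 2465).
x_0 = 638^77 mod 2465 = 348.
x_0 is neither 1 nor 2464, so continue squaring.
x_1 = 348^2 mod 2465 = 319.
x_2 = 319^2 mod 2465 = 696.
x_3 = 696^2 mod 2465 = 1276.
x_4 = 1276^2 mod 2465 = 1276.
Reached i = s−1 = 4 without hitting −1: 638 is a Miller–Rabin witness and 2465 is composite.

yes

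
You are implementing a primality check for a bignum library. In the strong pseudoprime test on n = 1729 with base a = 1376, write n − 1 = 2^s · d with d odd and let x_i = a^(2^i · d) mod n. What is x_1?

1065

n − 1 = 1728 = 2^6 · 27, so s = 6 and d = 27.
Repeated squaring mod 1729: 1376^1 ≡ 1376, 1376^2 ≡ 121, 1376^4 ≡ 809, 1376^8 ≡ 919, 1376^16 ≡ 809.
27 = 16 + 8 + 2 + 1, so 1376^27 ≡ 809·919·121·1376 ≡ 512 (mod 1729).
x_0 = 512.
x_1 = 512^2 mod 1729 = 1065.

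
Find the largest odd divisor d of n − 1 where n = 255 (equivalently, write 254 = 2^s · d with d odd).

Halving: 254 → 127; 127 is odd.
So 254 = 2^1 · 127.

127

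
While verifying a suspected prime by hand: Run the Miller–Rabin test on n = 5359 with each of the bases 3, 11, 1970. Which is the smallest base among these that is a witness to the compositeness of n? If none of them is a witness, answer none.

3

n − 1 = 5358 = 2^1 · 2679, so s = 1 and d = 2679.
Base 3: x_0 = 3^2679 mod 5359 = 4593. x_0 ∉ {1, 5358} and s = 1, so 3 is a Miller–Rabin witness and 5359 is composite.
Base 11: x_0 = 11^2679 mod 5359 = 2383. x_0 ∉ {1, 5358} and s = 1, so 11 is a Miller–Rabin witness and 5359 is composite.
Base 1970: x_0 = 1970^2679 mod 5359 = 4449. x_0 ∉ {1, 5358} and s = 1, so 1970 is a Miller–Rabin witness and 5359 is composite.
The smallest witness among the given bases is 3.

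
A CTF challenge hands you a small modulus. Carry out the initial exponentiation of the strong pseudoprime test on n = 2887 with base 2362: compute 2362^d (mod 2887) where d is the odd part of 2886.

n − 1 = 2886 = 2^1 · 1443, so s = 1 and d = 1443.
2362^1443 mod 2887 = 1.

1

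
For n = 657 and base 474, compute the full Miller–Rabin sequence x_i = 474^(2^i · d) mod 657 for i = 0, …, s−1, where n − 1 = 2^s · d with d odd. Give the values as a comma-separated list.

495, 621, 639, 324

n − 1 = 656 = 2^4 · 41, so s = 4 and d = 41.
x_0 = 474^41 mod 657 = 495.
x_1 = 495^2 mod 657 = 621.
x_2 = 621^2 mod 657 = 639.
x_3 = 639^2 mod 657 = 324.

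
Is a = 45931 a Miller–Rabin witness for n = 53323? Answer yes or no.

n − 1 = 53322 = 2^1 · 26661, so s = 1 and d = 26661.
x_0 = 45931^26661 mod 53323 = 1.
x_0 = 1, so 45931 is not a witness.

no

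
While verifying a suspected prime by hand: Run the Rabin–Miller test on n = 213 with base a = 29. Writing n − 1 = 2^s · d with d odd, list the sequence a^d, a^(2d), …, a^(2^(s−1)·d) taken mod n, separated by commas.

n − 1 = 212 = 2^2 · 53, so s = 2 and d = 53.
x_0 = 29^53 mod 213 = 152.
x_1 = 152^2 mod 213 = 100.

152, 100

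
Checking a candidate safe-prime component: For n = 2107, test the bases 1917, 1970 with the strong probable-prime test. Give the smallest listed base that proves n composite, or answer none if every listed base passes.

1917

n − 1 = 2106 = 2^1 · 1053, so s = 1 and d = 1053.
Base 1917: x_0 = 1917^1053 mod 2107 = 1392. x_0 ∉ {1, 2106} and s = 1, so 1917 is a Miller–Rabin witness and 2107 is composite.
Base 1970: x_0 = 1970^1053 mod 2107 = 1294. x_0 ∉ {1, 2106} and s = 1, so 1970 is a Miller–Rabin witness and 2107 is composite.
The smallest witness among the given bases is 1917.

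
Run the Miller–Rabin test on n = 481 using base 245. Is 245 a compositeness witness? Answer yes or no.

no

n − 1 = 480 = 2^5 · 15, so s = 5 and d = 15.
Repeated squaring mod 481: 245^1 ≡ 245, 245^2 ≡ 381, 245^4 ≡ 380, 245^8 ≡ 100.
15 = 8 + 4 + 2 + 1, so 245^15 ≡ 100·380·381·245 ≡ 31 (mod 481).
x_0 = 245^15 mod 481 = 31.
x_0 is neither 1 nor 480, so continue squaring.
x_1 = 31^2 mod 481 = 480.
x_1 ≡ −1, so 245 is not a witness.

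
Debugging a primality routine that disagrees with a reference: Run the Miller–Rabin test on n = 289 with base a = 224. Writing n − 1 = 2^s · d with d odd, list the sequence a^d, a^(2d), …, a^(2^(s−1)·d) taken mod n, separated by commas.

n − 1 = 288 = 2^5 · 9, so s = 5 and d = 9.
x_0 = 224^9 mod 289 = 65.
x_1 = 65^2 mod 289 = 179.
x_2 = 179^2 mod 289 = 251.
x_3 = 251^2 mod 289 = 288.
x_4 = 288^2 mod 289 = 1.

65, 179, 251, 288, 1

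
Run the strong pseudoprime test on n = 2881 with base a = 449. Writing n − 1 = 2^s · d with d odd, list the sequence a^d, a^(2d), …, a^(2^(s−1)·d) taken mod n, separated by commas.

n − 1 = 2880 = 2^6 · 45, so s = 6 and d = 45.
x_0 = 449^45 mod 2881 = 667.
x_1 = 667^2 mod 2881 = 1215.
x_2 = 1215^2 mod 2881 = 1153.
x_3 = 1153^2 mod 2881 = 1268.
x_4 = 1268^2 mod 2881 = 226.
x_5 = 226^2 mod 2881 = 2099.

667, 1215, 1153, 1268, 226, 2099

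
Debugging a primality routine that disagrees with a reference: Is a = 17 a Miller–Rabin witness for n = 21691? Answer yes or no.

n − 1 = 21690 = 2^1 · 10845, so s = 1 and d = 10845.
x_0 = 17^10845 mod 21691 = 3564.
x_0 ∉ {1, 21690} and s = 1, so 17 is a Miller–Rabin witness and 21691 is composite.

yes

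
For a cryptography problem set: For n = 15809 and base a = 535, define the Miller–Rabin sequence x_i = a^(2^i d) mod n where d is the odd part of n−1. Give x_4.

n − 1 = 15808 = 2^6 · 247, so s = 6 and d = 247.
x_0 = 535^247 mod 15809 = 14990.
x_1 = 14990^2 mod 15809 = 6783.
x_2 = 6783^2 mod 15809 = 4899.
x_3 = 4899^2 mod 15809 = 2139.
x_4 = 2139^2 mod 15809 = 6520.

6520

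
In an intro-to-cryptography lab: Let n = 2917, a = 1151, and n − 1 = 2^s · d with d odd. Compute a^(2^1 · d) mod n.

2916

n − 1 = 2916 = 2^2 · 729, so s = 2 and d = 729.
Repeated squaring mod 2917: 1151^1 ≡ 1151, 1151^2 ≡ 483, 1151^4 ≡ 2846, 1151^8 ≡ 2124, 1151^16 ≡ 1694, 1151^32 ≡ 2225, 1151^64 ≡ 476, 1151^128 ≡ 1967, 1151^256 ≡ 1147, 1151^512 ≡ 42.
729 = 512 + 128 + 64 + 16 + 8 + 1, so 1151^729 ≡ 42·1967·476·1694·2124·1151 ≡ 54 (mod 2917).
x_0 = 54.
x_1 = 54^2 mod 2917 = 2916.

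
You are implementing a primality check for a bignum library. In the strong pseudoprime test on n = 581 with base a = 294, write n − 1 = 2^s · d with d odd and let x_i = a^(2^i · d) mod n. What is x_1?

175

n − 1 = 580 = 2^2 · 145, so s = 2 and d = 145.
Repeated squaring mod 581: 294^1 ≡ 294, 294^2 ≡ 448, 294^4 ≡ 259, 294^8 ≡ 266, 294^16 ≡ 455, 294^32 ≡ 189, 294^64 ≡ 280, 294^128 ≡ 546.
145 = 128 + 16 + 1, so 294^145 ≡ 546·455·294 ≡ 329 (mod 581).
x_0 = 329.
x_1 = 329^2 mod 581 = 175.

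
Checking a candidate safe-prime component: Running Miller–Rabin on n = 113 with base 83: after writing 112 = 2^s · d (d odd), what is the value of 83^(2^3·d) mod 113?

n − 1 = 112 = 2^4 · 7, so s = 4 and d = 7.
x_0 = 83^7 mod 113 = 112.
x_1 = 112^2 mod 113 = 1.
x_2 = 1^2 mod 113 = 1.
x_3 = 1^2 mod 113 = 1.

1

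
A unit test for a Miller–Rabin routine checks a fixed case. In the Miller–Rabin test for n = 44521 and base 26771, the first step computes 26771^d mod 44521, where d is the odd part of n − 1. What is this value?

n − 1 = 44520 = 2^3 · 5565, so s = 3 and d = 5565.
26771^5565 mod 44521 = 1478.

1478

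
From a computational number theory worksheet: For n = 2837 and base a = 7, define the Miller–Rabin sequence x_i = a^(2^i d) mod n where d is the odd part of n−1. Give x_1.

1

n − 1 = 2836 = 2^2 · 709, so s = 2 and d = 709.
By repeated squaring, 7^709 ≡ 1 (mod 2837).
x_0 = 1.
x_1 = 1^2 mod 2837 = 1.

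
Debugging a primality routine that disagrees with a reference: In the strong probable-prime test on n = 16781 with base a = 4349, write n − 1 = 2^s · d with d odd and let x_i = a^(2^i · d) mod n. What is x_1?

n − 1 = 16780 = 2^2 · 4195, so s = 2 and d = 4195.
x_0 = 4349^4195 mod 16781 = 4575.
x_1 = 4575^2 mod 16781 = 4718.

4718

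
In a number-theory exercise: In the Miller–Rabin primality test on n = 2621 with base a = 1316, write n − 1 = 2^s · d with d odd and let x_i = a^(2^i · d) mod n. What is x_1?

n − 1 = 2620 = 2^2 · 655, so s = 2 and d = 655.
x_0 = 1316^655 mod 2621 = 2149.
x_1 = 2149^2 mod 2621 = 2620.

2620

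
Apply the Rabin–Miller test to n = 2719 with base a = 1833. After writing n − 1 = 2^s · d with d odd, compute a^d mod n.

n − 1 = 2718 = 2^1 · 1359, so s = 1 and d = 1359.
Repeated squaring mod 2719: 1833^1 ≡ 1833, 1833^2 ≡ 1924, 1833^4 ≡ 1217, 1833^8 ≡ 1953, 1833^16 ≡ 2171, 1833^32 ≡ 1214, 1833^64 ≡ 98, 1833^128 ≡ 1447, 1833^256 ≡ 179, 1833^512 ≡ 2132, 1833^1024 ≡ 1975.
1359 = 1024 + 256 + 64 + 8 + 4 + 2 + 1, so 1833^1359 ≡ 1975·179·98·1953·1217·1924·1833 ≡ 1 (mod 2719).

1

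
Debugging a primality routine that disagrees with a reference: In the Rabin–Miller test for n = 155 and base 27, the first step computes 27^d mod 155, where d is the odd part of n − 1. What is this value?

77

n − 1 = 154 = 2^1 · 77, so s = 1 and d = 77.
27^77 mod 155 = 77.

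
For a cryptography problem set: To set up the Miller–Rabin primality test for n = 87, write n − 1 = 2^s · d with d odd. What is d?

Halving: 86 → 43; 43 is odd.
So 86 = 2^1 · 43.

43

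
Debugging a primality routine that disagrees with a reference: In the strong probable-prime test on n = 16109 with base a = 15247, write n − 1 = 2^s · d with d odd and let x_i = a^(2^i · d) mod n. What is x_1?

12388

n − 1 = 16108 = 2^2 · 4027, so s = 2 and d = 4027.
x_0 = 15247^4027 mod 16109 = 8037.
x_1 = 8037^2 mod 16109 = 12388.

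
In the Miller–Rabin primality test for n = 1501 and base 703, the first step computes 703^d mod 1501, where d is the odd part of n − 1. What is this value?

n − 1 = 1500 = 2^2 · 375, so s = 2 and d = 375.
Repeated squaring mod 1501: 703^1 ≡ 703, 703^2 ≡ 380, 703^4 ≡ 304, 703^8 ≡ 855, 703^16 ≡ 38, 703^32 ≡ 1444, 703^64 ≡ 247, 703^128 ≡ 969, 703^256 ≡ 836.
375 = 256 + 64 + 32 + 16 + 4 + 2 + 1, so 703^375 ≡ 836·247·1444·38·304·380·703 ≡ 532 (mod 1501).

532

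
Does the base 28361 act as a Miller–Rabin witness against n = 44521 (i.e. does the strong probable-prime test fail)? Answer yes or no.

yes

n − 1 = 44520 = 2^3 · 5565, so s = 3 and d = 5565.
x_0 = 28361^5565 mod 44521 = 33761.
x_0 is neither 1 nor 44520, so continue squaring.
x_1 = 33761^2 mod 44521 = 23000.
x_2 = 23000^2 mod 44521 = 1478.
Reached i = s−1 = 2 without hitting −1: 28361 is a Miller–Rabin witness and 44521 is composite.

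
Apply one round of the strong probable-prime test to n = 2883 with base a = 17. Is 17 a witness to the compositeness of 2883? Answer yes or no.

n − 1 = 2882 = 2^1 · 1441, so s = 1 and d = 1441.
x_0 = 17^1441 mod 2883 = 761.
x_0 ∉ {1, 2882} and s = 1, so 17 is a Miller–Rabin witness and 2883 is composite.

yes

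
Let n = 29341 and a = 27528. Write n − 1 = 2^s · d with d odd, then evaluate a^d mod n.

n − 1 = 29340 = 2^2 · 7335, so s = 2 and d = 7335.
Repeated squaring mod 29341: 27528^1 ≡ 27528, 27528^2 ≡ 777, 27528^4 ≡ 16909, 27528^8 ≡ 15577, 27528^16 ≡ 22200, 27528^32 ≡ 28564, 27528^64 ≡ 16909, 27528^128 ≡ 15577, 27528^256 ≡ 22200, 27528^512 ≡ 28564, 27528^1024 ≡ 16909, 27528^2048 ≡ 15577, 27528^4096 ≡ 22200.
7335 = 4096 + 2048 + 1024 + 128 + 32 + 4 + 2 + 1, so 27528^7335 ≡ 22200·15577·16909·15577·28564·16909·777·27528 ≡ 6882 (mod 29341).

6882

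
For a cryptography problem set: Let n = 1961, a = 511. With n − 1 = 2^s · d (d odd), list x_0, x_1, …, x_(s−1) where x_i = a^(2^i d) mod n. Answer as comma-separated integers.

n − 1 = 1960 = 2^3 · 245, so s = 3 and d = 245.
x_0 = 511^245 mod 1961 = 580.
x_1 = 580^2 mod 1961 = 1069.
x_2 = 1069^2 mod 1961 = 1459.

580, 1069, 1459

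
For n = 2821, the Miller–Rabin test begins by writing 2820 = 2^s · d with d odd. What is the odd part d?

705

Halving: 2820 → 1410 → 705; 705 is odd.
So 2820 = 2^2 · 705.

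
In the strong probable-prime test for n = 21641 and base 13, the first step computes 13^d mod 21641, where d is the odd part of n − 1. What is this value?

n − 1 = 21640 = 2^3 · 2705, so s = 3 and d = 2705.
13^2705 mod 21641 = 9210.

9210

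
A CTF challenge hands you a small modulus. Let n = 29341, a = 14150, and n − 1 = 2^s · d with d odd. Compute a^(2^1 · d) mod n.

11101

n − 1 = 29340 = 2^2 · 7335, so s = 2 and d = 7335.
x_0 = 14150^7335 mod 29341 = 16947.
x_1 = 16947^2 mod 29341 = 11101.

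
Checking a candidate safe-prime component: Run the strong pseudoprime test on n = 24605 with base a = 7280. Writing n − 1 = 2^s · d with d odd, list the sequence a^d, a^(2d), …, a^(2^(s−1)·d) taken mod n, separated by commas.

22225, 5250

n − 1 = 24604 = 2^2 · 6151, so s = 2 and d = 6151.
x_0 = 7280^6151 mod 24605 = 22225.
x_1 = 22225^2 mod 24605 = 5250.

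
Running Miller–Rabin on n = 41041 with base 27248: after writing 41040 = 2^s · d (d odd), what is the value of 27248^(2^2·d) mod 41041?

n − 1 = 41040 = 2^4 · 2565, so s = 4 and d = 2565.
x_0 = 27248^2565 mod 41041 = 30108.
x_1 = 30108^2 mod 41041 = 19097.
x_2 = 19097^2 mod 41041 = 5083.

5083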